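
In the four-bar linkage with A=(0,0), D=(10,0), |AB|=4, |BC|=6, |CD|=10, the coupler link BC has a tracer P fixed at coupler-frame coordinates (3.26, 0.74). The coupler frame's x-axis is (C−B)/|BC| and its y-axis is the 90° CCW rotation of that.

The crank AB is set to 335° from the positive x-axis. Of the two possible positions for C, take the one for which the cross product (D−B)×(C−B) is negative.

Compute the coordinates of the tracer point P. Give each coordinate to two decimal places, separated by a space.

4.36 -4.95

A=(0,0), D=(10.00,0)
B = A + 4.00·(cos335°, sin335°) = (3.6252, -1.6905)
|BD| = 6.5951
circle(B,6.00) ∩ circle(D,10.00): a=-1.5545, h=5.7951
  candidates: C₊=(0.6372,3.5126) cross=38.219; C₋=(3.6081,-7.6904) cross=-38.219
  mode - wants cross < 0 → take C=(3.6081,-7.6904) (cross=-38.219)
ex = (C−B)/|BC| = (-0.0029,-1.0000); ey = (1.0000,-0.0029)
P = B + 3.26·ex + 0.74·ey = (4.3559,-4.9526)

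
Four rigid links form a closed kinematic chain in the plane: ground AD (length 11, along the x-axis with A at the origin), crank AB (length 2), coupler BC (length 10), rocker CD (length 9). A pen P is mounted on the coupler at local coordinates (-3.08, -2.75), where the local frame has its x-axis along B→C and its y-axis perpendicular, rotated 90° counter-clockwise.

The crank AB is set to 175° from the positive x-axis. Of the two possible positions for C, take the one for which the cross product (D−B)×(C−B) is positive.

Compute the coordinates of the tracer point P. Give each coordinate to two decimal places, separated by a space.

A=(0,0), D=(11.00,0)
B = A + 2.00·(cos175°, sin175°) = (-1.9924, 0.1743)
|BD| = 12.9936
circle(B,10.00) ∩ circle(D,9.00): a=7.2279, h=6.9107
  candidates: C₊=(5.3276,6.9874) cross=89.794; C₋=(5.1422,-6.8327) cross=-89.794
  mode + wants cross > 0 → take C=(5.3276,6.9874) (cross=89.794)
ex = (C−B)/|BC| = (0.7320,0.6813); ey = (-0.6813,0.7320)
P = B + -3.08·ex + -2.75·ey = (-2.3733,-3.9371)

-2.37 -3.94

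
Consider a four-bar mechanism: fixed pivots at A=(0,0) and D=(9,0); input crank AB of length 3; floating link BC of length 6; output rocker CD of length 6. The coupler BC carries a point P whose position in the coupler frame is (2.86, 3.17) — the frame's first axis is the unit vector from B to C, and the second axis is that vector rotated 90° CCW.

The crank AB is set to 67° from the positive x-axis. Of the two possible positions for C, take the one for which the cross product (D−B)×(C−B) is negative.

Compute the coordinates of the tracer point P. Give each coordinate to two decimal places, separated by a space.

5.24 1.46

A=(0,0), D=(9.00,0)
B = A + 3.00·(cos67°, sin67°) = (1.1722, 2.7615)
|BD| = 8.3006
circle(B,6.00) ∩ circle(D,6.00): a=4.1503, h=4.3330
  candidates: C₊=(6.5276,5.4669) cross=35.967; C₋=(3.6446,-2.7054) cross=-35.967
  mode - wants cross < 0 → take C=(3.6446,-2.7054) (cross=-35.967)
ex = (C−B)/|BC| = (0.4121,-0.9112); ey = (0.9112,0.4121)
P = B + 2.86·ex + 3.17·ey = (5.2391,1.4618)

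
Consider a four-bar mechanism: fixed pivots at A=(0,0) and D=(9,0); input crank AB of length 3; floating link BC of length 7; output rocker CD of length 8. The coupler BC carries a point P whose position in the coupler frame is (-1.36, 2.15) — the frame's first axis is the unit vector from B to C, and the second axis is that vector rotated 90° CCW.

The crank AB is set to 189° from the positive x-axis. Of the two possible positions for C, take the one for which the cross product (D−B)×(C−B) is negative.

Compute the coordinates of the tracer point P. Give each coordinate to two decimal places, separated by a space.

-2.72 2.06

A=(0,0), D=(9.00,0)
B = A + 3.00·(cos189°, sin189°) = (-2.9631, -0.4693)
|BD| = 11.9723
circle(B,7.00) ∩ circle(D,8.00): a=5.3597, h=4.5026
  candidates: C₊=(2.2160,4.2400) cross=53.907; C₋=(2.5690,-4.7584) cross=-53.907
  mode - wants cross < 0 → take C=(2.5690,-4.7584) (cross=-53.907)
ex = (C−B)/|BC| = (0.7903,-0.6127); ey = (0.6127,0.7903)
P = B + -1.36·ex + 2.15·ey = (-2.7205,2.0631)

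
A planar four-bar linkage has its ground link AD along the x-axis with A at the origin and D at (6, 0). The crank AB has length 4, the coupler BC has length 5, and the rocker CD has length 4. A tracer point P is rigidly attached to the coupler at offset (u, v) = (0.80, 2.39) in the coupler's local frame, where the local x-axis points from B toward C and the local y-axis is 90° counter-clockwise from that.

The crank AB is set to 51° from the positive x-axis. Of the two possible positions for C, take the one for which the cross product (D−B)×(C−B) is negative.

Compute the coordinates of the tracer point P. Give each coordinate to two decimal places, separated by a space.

A=(0,0), D=(6.00,0)
B = A + 4.00·(cos51°, sin51°) = (2.5173, 3.1086)
|BD| = 4.6683
circle(B,5.00) ∩ circle(D,4.00): a=3.2981, h=3.7580
  candidates: C₊=(7.4802,3.7160) cross=17.543; C₋=(2.4753,-1.8912) cross=-17.543
  mode - wants cross < 0 → take C=(2.4753,-1.8912) (cross=-17.543)
ex = (C−B)/|BC| = (-0.0084,-1.0000); ey = (1.0000,-0.0084)
P = B + 0.80·ex + 2.39·ey = (4.9005,2.2886)

4.90 2.29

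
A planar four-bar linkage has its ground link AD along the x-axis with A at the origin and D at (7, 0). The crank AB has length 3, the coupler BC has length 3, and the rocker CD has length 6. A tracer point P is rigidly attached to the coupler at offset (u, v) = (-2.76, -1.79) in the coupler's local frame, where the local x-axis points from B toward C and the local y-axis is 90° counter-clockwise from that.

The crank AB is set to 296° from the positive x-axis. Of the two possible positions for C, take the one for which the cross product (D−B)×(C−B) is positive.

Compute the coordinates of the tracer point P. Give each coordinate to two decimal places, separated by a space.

A=(0,0), D=(7.00,0)
B = A + 3.00·(cos296°, sin296°) = (1.3151, -2.6964)
|BD| = 6.2919
circle(B,3.00) ∩ circle(D,6.00): a=1.0004, h=2.8283
  candidates: C₊=(1.0069,0.2877) cross=17.795; C₋=(3.4310,-4.8231) cross=-17.795
  mode + wants cross > 0 → take C=(1.0069,0.2877) (cross=17.795)
ex = (C−B)/|BC| = (-0.1027,0.9947); ey = (-0.9947,-0.1027)
P = B + -2.76·ex + -1.79·ey = (3.3792,-5.2579)

3.38 -5.26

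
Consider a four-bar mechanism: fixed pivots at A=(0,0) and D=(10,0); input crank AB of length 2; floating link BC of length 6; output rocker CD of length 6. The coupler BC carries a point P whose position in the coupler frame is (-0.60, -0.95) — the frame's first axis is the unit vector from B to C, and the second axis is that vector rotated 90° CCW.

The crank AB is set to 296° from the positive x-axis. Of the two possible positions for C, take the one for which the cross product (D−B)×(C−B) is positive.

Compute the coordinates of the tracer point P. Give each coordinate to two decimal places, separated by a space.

1.23 -2.87

A=(0,0), D=(10.00,0)
B = A + 2.00·(cos296°, sin296°) = (0.8767, -1.7976)
|BD| = 9.2987
circle(B,6.00) ∩ circle(D,6.00): a=4.6493, h=3.7926
  candidates: C₊=(4.7052,2.8223) cross=35.266; C₋=(6.1715,-4.6198) cross=-35.266
  mode + wants cross > 0 → take C=(4.7052,2.8223) (cross=35.266)
ex = (C−B)/|BC| = (0.6381,0.7700); ey = (-0.7700,0.6381)
P = B + -0.60·ex + -0.95·ey = (1.2254,-2.8657)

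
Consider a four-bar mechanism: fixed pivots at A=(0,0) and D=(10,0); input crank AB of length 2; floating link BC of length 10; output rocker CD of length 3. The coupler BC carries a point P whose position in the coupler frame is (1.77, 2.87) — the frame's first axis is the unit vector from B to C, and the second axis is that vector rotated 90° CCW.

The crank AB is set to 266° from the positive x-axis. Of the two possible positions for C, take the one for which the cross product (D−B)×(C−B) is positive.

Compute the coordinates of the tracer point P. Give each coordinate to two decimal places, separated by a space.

A=(0,0), D=(10.00,0)
B = A + 2.00·(cos266°, sin266°) = (-0.1395, -1.9951)
|BD| = 10.3339
circle(B,10.00) ∩ circle(D,3.00): a=9.5699, h=2.9011
  candidates: C₊=(8.6903,2.6990) cross=29.980; C₋=(9.8105,-2.9940) cross=-29.980
  mode + wants cross > 0 → take C=(8.6903,2.6990) (cross=29.980)
ex = (C−B)/|BC| = (0.8830,0.4694); ey = (-0.4694,0.8830)
P = B + 1.77·ex + 2.87·ey = (0.0761,1.3699)

0.08 1.37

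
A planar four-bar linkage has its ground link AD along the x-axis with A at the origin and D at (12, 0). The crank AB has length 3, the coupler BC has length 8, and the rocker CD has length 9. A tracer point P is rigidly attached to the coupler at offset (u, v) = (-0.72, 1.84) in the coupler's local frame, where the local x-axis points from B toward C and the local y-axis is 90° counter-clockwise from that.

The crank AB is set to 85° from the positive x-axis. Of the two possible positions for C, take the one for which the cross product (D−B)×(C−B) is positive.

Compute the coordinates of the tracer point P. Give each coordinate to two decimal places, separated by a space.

-1.36 4.12

A=(0,0), D=(12.00,0)
B = A + 3.00·(cos85°, sin85°) = (0.2615, 2.9886)
|BD| = 12.1130
circle(B,8.00) ∩ circle(D,9.00): a=5.3548, h=5.9436
  candidates: C₊=(6.9171,7.4273) cross=71.995; C₋=(3.9843,-4.0924) cross=-71.995
  mode + wants cross > 0 → take C=(6.9171,7.4273) (cross=71.995)
ex = (C−B)/|BC| = (0.8320,0.5548); ey = (-0.5548,0.8320)
P = B + -0.72·ex + 1.84·ey = (-1.3584,4.1199)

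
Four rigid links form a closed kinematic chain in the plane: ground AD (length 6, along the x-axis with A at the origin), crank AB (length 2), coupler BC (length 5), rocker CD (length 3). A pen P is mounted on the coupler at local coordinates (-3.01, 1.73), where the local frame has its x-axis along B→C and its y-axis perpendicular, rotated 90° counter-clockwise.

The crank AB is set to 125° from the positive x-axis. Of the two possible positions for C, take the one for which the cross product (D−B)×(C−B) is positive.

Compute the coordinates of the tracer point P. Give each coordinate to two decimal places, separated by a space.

-4.30 3.10

A=(0,0), D=(6.00,0)
B = A + 2.00·(cos125°, sin125°) = (-1.1472, 1.6383)
|BD| = 7.3325
circle(B,5.00) ∩ circle(D,3.00): a=4.7573, h=1.5389
  candidates: C₊=(3.8337,2.0754) cross=11.284; C₋=(3.1460,-0.9246) cross=-11.284
  mode + wants cross > 0 → take C=(3.8337,2.0754) (cross=11.284)
ex = (C−B)/|BC| = (0.9962,0.0874); ey = (-0.0874,0.9962)
P = B + -3.01·ex + 1.73·ey = (-4.2969,3.0986)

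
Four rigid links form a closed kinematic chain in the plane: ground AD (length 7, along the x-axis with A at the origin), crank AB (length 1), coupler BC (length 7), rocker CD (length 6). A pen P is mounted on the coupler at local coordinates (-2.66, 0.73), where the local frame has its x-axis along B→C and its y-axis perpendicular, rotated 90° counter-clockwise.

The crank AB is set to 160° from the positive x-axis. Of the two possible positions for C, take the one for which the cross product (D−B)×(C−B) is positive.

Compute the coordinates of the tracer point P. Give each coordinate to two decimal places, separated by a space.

A=(0,0), D=(7.00,0)
B = A + 1.00·(cos160°, sin160°) = (-0.9397, 0.3420)
|BD| = 7.9471
circle(B,7.00) ∩ circle(D,6.00): a=4.7914, h=5.1031
  candidates: C₊=(4.0669,5.2342) cross=40.555; C₋=(3.6277,-4.9626) cross=-40.555
  mode + wants cross > 0 → take C=(4.0669,5.2342) (cross=40.555)
ex = (C−B)/|BC| = (0.7152,0.6989); ey = (-0.6989,0.7152)
P = B + -2.66·ex + 0.73·ey = (-3.3524,-0.9949)

-3.35 -0.99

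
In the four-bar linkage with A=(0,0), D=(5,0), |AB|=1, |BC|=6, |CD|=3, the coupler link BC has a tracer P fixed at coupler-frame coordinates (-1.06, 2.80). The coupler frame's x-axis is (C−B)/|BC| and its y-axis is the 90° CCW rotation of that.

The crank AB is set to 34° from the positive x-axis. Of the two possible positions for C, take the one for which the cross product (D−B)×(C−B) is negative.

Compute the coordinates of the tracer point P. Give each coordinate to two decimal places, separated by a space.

A=(0,0), D=(5.00,0)
B = A + 1.00·(cos34°, sin34°) = (0.8290, 0.5592)
|BD| = 4.2083
circle(B,6.00) ∩ circle(D,3.00): a=5.3121, h=2.7895
  candidates: C₊=(6.4647,2.6181) cross=11.739; C₋=(5.7234,-2.9115) cross=-11.739
  mode - wants cross < 0 → take C=(5.7234,-2.9115) (cross=-11.739)
ex = (C−B)/|BC| = (0.8157,-0.5784); ey = (0.5784,0.8157)
P = B + -1.06·ex + 2.80·ey = (1.5840,3.4564)

1.58 3.46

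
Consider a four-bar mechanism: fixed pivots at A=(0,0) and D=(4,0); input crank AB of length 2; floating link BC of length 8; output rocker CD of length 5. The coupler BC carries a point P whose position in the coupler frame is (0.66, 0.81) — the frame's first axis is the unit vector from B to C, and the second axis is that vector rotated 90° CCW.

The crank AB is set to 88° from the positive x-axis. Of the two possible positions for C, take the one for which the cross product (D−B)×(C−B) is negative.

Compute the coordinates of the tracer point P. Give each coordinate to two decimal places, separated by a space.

A=(0,0), D=(4.00,0)
B = A + 2.00·(cos88°, sin88°) = (0.0698, 1.9988)
|BD| = 4.4093
circle(B,8.00) ∩ circle(D,5.00): a=6.6271, h=4.4812
  candidates: C₊=(8.0083,2.9889) cross=19.759; C₋=(3.9455,-4.9997) cross=-19.759
  mode - wants cross < 0 → take C=(3.9455,-4.9997) (cross=-19.759)
ex = (C−B)/|BC| = (0.4845,-0.8748); ey = (0.8748,0.4845)
P = B + 0.66·ex + 0.81·ey = (1.0981,1.8138)

1.10 1.81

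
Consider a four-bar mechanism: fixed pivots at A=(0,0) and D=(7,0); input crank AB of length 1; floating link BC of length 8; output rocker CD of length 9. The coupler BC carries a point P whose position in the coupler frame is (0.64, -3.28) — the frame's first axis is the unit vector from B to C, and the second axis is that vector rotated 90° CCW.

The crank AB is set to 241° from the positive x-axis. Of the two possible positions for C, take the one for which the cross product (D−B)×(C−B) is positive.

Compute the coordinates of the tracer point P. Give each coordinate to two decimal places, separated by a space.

2.86 -0.97

A=(0,0), D=(7.00,0)
B = A + 1.00·(cos241°, sin241°) = (-0.4848, -0.8746)
|BD| = 7.5357
circle(B,8.00) ∩ circle(D,9.00): a=2.6399, h=7.5519
  candidates: C₊=(1.2608,6.9326) cross=56.909; C₋=(3.0138,-8.0691) cross=-56.909
  mode + wants cross > 0 → take C=(1.2608,6.9326) (cross=56.909)
ex = (C−B)/|BC| = (0.2182,0.9759); ey = (-0.9759,0.2182)
P = B + 0.64·ex + -3.28·ey = (2.8558,-0.9657)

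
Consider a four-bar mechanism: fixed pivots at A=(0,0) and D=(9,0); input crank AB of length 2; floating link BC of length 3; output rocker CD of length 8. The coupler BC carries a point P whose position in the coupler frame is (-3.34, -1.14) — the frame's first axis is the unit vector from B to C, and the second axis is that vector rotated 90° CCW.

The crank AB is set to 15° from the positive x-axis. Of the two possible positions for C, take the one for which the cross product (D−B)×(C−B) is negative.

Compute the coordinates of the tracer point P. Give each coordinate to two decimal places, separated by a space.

1.43 4.01

A=(0,0), D=(9.00,0)
B = A + 2.00·(cos15°, sin15°) = (1.9319, 0.5176)
|BD| = 7.0871
circle(B,3.00) ∩ circle(D,8.00): a=-0.3368, h=2.9810
  candidates: C₊=(1.8137,3.5153) cross=21.127; C₋=(1.3783,-2.4308) cross=-21.127
  mode - wants cross < 0 → take C=(1.3783,-2.4308) (cross=-21.127)
ex = (C−B)/|BC| = (-0.1845,-0.9828); ey = (0.9828,-0.1845)
P = B + -3.34·ex + -1.14·ey = (1.4278,4.0106)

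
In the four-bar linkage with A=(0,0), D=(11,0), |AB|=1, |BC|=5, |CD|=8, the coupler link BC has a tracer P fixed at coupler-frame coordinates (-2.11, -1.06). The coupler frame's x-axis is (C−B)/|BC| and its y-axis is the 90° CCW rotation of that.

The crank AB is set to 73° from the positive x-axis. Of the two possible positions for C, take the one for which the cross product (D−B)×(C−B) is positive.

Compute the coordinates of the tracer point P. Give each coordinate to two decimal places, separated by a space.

A=(0,0), D=(11.00,0)
B = A + 1.00·(cos73°, sin73°) = (0.2924, 0.9563)
|BD| = 10.7502
circle(B,5.00) ∩ circle(D,8.00): a=3.5612, h=3.5097
  candidates: C₊=(4.1517,4.1353) cross=37.730; C₋=(3.5273,-2.8562) cross=-37.730
  mode + wants cross > 0 → take C=(4.1517,4.1353) (cross=37.730)
ex = (C−B)/|BC| = (0.7719,0.6358); ey = (-0.6358,0.7719)
P = B + -2.11·ex + -1.06·ey = (-0.6623,-1.2034)

-0.66 -1.20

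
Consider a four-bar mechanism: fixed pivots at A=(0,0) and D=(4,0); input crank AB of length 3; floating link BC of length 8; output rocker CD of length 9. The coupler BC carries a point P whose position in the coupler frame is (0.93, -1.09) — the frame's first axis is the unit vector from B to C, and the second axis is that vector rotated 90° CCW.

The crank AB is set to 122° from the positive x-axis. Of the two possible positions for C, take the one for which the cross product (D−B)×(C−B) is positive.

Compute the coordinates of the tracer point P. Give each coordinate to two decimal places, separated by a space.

A=(0,0), D=(4.00,0)
B = A + 3.00·(cos122°, sin122°) = (-1.5898, 2.5441)
|BD| = 6.1415
circle(B,8.00) ∩ circle(D,9.00): a=1.6867, h=7.8202
  candidates: C₊=(3.1850,8.9630) cross=48.028; C₋=(-3.2941,-5.2722) cross=-48.028
  mode + wants cross > 0 → take C=(3.1850,8.9630) (cross=48.028)
ex = (C−B)/|BC| = (0.5968,0.8024); ey = (-0.8024,0.5968)
P = B + 0.93·ex + -1.09·ey = (-0.1601,2.6398)

-0.16 2.64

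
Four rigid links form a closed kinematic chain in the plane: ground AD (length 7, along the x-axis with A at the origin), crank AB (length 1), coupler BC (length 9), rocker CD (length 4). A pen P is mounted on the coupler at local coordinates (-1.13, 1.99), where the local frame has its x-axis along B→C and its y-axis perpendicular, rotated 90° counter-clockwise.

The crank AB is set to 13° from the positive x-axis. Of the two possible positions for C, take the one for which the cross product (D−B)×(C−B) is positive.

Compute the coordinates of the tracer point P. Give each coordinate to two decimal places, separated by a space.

A=(0,0), D=(7.00,0)
B = A + 1.00·(cos13°, sin13°) = (0.9744, 0.2250)
|BD| = 6.0298
circle(B,9.00) ∩ circle(D,4.00): a=8.4048, h=3.2186
  candidates: C₊=(9.4934,3.1278) cross=19.408; C₋=(9.2532,-3.3050) cross=-19.408
  mode + wants cross > 0 → take C=(9.4934,3.1278) (cross=19.408)
ex = (C−B)/|BC| = (0.9466,0.3225); ey = (-0.3225,0.9466)
P = B + -1.13·ex + 1.99·ey = (-0.7371,1.7441)

-0.74 1.74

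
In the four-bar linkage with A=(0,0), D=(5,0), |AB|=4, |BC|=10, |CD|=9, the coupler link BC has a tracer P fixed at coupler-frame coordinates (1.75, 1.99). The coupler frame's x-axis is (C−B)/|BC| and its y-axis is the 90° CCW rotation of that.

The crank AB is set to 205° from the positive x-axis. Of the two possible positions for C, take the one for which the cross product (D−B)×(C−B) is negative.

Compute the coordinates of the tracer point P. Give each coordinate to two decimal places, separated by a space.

A=(0,0), D=(5.00,0)
B = A + 4.00·(cos205°, sin205°) = (-3.6252, -1.6905)
|BD| = 8.7893
circle(B,10.00) ∩ circle(D,9.00): a=5.4755, h=8.3677
  candidates: C₊=(0.1387,7.5741) cross=73.547; C₋=(3.3574,-8.8488) cross=-73.547
  mode - wants cross < 0 → take C=(3.3574,-8.8488) (cross=-73.547)
ex = (C−B)/|BC| = (0.6983,-0.7158); ey = (0.7158,0.6983)
P = B + 1.75·ex + 1.99·ey = (-0.9787,-1.5536)

-0.98 -1.55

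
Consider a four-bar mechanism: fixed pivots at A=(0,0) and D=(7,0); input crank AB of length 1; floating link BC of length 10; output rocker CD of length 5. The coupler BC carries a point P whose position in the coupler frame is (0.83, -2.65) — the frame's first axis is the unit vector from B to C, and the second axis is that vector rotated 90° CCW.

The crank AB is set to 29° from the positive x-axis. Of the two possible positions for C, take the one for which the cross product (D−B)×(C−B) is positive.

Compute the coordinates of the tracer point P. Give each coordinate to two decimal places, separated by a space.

A=(0,0), D=(7.00,0)
B = A + 1.00·(cos29°, sin29°) = (0.8746, 0.4848)
|BD| = 6.1445
circle(B,10.00) ∩ circle(D,5.00): a=9.1753, h=3.9768
  candidates: C₊=(10.3350,3.7253) cross=24.435; C₋=(9.7075,-4.2035) cross=-24.435
  mode + wants cross > 0 → take C=(10.3350,3.7253) (cross=24.435)
ex = (C−B)/|BC| = (0.9460,0.3240); ey = (-0.3240,0.9460)
P = B + 0.83·ex + -2.65·ey = (2.5186,-1.7532)

2.52 -1.75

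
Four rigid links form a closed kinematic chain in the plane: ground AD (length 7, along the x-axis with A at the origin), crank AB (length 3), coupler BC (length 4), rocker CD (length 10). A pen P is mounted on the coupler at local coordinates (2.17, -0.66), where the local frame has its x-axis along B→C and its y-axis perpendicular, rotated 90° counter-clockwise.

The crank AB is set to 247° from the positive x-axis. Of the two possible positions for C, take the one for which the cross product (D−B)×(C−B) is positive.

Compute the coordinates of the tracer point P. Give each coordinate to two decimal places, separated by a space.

A=(0,0), D=(7.00,0)
B = A + 3.00·(cos247°, sin247°) = (-1.1722, -2.7615)
|BD| = 8.6262
circle(B,4.00) ∩ circle(D,10.00): a=-0.5558, h=3.9612
  candidates: C₊=(-2.9669,0.8133) cross=34.170; C₋=(-0.4307,-6.6922) cross=-34.170
  mode + wants cross > 0 → take C=(-2.9669,0.8133) (cross=34.170)
ex = (C−B)/|BC| = (-0.4487,0.8937); ey = (-0.8937,-0.4487)
P = B + 2.17·ex + -0.66·ey = (-1.5560,-0.5261)

-1.56 -0.53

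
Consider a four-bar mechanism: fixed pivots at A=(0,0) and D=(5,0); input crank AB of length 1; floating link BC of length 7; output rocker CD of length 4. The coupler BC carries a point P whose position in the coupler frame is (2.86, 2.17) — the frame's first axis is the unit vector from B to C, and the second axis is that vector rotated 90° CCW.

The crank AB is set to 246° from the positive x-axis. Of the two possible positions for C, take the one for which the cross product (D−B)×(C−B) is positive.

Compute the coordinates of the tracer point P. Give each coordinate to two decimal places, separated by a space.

A=(0,0), D=(5.00,0)
B = A + 1.00·(cos246°, sin246°) = (-0.4067, -0.9135)
|BD| = 5.4834
circle(B,7.00) ∩ circle(D,4.00): a=5.7508, h=3.9911
  candidates: C₊=(4.5988,3.9798) cross=21.884; C₋=(5.9286,-3.8907) cross=-21.884
  mode + wants cross > 0 → take C=(4.5988,3.9798) (cross=21.884)
ex = (C−B)/|BC| = (0.7151,0.6991); ey = (-0.6991,0.7151)
P = B + 2.86·ex + 2.17·ey = (0.1214,2.6374)

0.12 2.64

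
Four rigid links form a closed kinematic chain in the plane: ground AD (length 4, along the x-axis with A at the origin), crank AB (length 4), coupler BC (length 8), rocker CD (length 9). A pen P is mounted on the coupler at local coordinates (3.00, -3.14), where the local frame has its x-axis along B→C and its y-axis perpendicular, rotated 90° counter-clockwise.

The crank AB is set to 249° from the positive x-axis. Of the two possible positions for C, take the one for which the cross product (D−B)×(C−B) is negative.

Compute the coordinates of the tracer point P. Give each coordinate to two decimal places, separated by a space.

A=(0,0), D=(4.00,0)
B = A + 4.00·(cos249°, sin249°) = (-1.4335, -3.7343)
|BD| = 6.5930
circle(B,8.00) ∩ circle(D,9.00): a=2.0073, h=7.7441
  candidates: C₊=(-4.1655,3.7847) cross=51.057; C₋=(4.6071,-8.9795) cross=-51.057
  mode - wants cross < 0 → take C=(4.6071,-8.9795) (cross=-51.057)
ex = (C−B)/|BC| = (0.7551,-0.6556); ey = (0.6556,0.7551)
P = B + 3.00·ex + -3.14·ey = (-1.2270,-8.0722)

-1.23 -8.07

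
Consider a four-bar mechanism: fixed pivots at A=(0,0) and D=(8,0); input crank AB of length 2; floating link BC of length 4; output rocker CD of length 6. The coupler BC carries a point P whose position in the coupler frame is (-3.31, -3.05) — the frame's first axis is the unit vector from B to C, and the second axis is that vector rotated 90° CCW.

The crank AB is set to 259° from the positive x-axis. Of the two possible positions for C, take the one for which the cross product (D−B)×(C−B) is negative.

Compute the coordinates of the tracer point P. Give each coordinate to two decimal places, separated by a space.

A=(0,0), D=(8.00,0)
B = A + 2.00·(cos259°, sin259°) = (-0.3816, -1.9633)
|BD| = 8.6085
circle(B,4.00) ∩ circle(D,6.00): a=3.1426, h=2.4747
  candidates: C₊=(2.1138,1.1629) cross=21.303; C₋=(3.2425,-3.6560) cross=-21.303
  mode - wants cross < 0 → take C=(3.2425,-3.6560) (cross=-21.303)
ex = (C−B)/|BC| = (0.9060,-0.4232); ey = (0.4232,0.9060)
P = B + -3.31·ex + -3.05·ey = (-4.6713,-3.3259)

-4.67 -3.33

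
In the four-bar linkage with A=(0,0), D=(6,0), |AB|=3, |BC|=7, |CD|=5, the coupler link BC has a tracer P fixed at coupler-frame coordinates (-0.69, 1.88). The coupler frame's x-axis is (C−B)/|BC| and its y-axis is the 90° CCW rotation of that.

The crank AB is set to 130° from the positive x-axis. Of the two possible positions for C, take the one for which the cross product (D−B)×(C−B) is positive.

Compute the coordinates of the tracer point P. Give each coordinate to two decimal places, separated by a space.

-3.25 3.81

A=(0,0), D=(6.00,0)
B = A + 3.00·(cos130°, sin130°) = (-1.9284, 2.2981)
|BD| = 8.2547
circle(B,7.00) ∩ circle(D,5.00): a=5.5811, h=4.2251
  candidates: C₊=(4.6083,4.8024) cross=34.877; C₋=(2.2558,-3.3137) cross=-34.877
  mode + wants cross > 0 → take C=(4.6083,4.8024) (cross=34.877)
ex = (C−B)/|BC| = (0.9338,0.3578); ey = (-0.3578,0.9338)
P = B + -0.69·ex + 1.88·ey = (-3.2453,3.8069)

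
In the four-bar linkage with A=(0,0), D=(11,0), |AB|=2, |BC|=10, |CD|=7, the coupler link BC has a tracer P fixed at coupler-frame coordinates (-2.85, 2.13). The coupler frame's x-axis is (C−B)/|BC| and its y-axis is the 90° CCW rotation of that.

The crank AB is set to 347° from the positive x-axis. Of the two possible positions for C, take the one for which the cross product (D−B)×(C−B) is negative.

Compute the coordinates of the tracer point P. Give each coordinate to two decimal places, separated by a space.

1.13 3.01

A=(0,0), D=(11.00,0)
B = A + 2.00·(cos347°, sin347°) = (1.9487, -0.4499)
|BD| = 9.0624
circle(B,10.00) ∩ circle(D,7.00): a=7.3450, h=6.7861
  candidates: C₊=(8.9478,6.6924) cross=61.498; C₋=(9.6216,-6.8629) cross=-61.498
  mode - wants cross < 0 → take C=(9.6216,-6.8629) (cross=-61.498)
ex = (C−B)/|BC| = (0.7673,-0.6413); ey = (0.6413,0.7673)
P = B + -2.85·ex + 2.13·ey = (1.1280,3.0121)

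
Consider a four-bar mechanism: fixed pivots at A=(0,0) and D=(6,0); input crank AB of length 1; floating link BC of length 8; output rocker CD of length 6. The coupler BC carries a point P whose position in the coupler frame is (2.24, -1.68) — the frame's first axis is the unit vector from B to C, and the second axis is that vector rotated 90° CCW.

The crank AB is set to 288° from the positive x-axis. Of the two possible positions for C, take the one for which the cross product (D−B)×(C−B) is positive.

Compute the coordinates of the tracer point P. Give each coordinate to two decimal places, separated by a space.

A=(0,0), D=(6.00,0)
B = A + 1.00·(cos288°, sin288°) = (0.3090, -0.9511)
|BD| = 5.7699
circle(B,8.00) ∩ circle(D,6.00): a=5.3113, h=5.9825
  candidates: C₊=(4.5616,5.8250) cross=34.518; C₋=(6.5338,-5.9762) cross=-34.518
  mode + wants cross > 0 → take C=(4.5616,5.8250) (cross=34.518)
ex = (C−B)/|BC| = (0.5316,0.8470); ey = (-0.8470,0.5316)
P = B + 2.24·ex + -1.68·ey = (2.9227,0.0532)

2.92 0.05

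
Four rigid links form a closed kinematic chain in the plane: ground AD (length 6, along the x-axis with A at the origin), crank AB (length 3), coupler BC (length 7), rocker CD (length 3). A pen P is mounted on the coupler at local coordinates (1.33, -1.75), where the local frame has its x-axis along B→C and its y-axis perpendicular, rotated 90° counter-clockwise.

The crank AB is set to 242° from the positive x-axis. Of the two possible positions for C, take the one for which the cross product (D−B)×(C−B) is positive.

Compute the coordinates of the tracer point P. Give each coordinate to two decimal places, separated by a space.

A=(0,0), D=(6.00,0)
B = A + 3.00·(cos242°, sin242°) = (-1.4084, -2.6488)
|BD| = 7.8677
circle(B,7.00) ∩ circle(D,3.00): a=6.4759, h=2.6576
  candidates: C₊=(3.7947,2.0339) cross=20.909; C₋=(5.5842,-2.9710) cross=-20.909
  mode + wants cross > 0 → take C=(3.7947,2.0339) (cross=20.909)
ex = (C−B)/|BC| = (0.7433,0.6690); ey = (-0.6690,0.7433)
P = B + 1.33·ex + -1.75·ey = (0.7509,-3.0599)

0.75 -3.06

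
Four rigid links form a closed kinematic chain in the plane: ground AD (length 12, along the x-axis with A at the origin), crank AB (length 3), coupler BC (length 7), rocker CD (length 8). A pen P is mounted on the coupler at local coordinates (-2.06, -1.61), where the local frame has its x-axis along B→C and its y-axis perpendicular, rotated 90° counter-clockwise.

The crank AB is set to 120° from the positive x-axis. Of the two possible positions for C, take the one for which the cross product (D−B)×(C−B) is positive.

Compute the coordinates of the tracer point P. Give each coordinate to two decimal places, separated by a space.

A=(0,0), D=(12.00,0)
B = A + 3.00·(cos120°, sin120°) = (-1.5000, 2.5981)
|BD| = 13.7477
circle(B,7.00) ∩ circle(D,8.00): a=6.3283, h=2.9921
  candidates: C₊=(5.2797,4.3403) cross=41.134; C₋=(4.1488,-1.5360) cross=-41.134
  mode + wants cross > 0 → take C=(5.2797,4.3403) (cross=41.134)
ex = (C−B)/|BC| = (0.9685,0.2489); ey = (-0.2489,0.9685)
P = B + -2.06·ex + -1.61·ey = (-3.0945,0.5260)

-3.09 0.53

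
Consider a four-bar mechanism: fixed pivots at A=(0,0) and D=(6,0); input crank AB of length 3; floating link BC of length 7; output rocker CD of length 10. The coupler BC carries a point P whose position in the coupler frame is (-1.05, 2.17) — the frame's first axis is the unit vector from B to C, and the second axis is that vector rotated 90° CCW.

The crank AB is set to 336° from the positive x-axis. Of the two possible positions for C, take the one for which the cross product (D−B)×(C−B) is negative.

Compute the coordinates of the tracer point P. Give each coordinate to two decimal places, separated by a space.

A=(0,0), D=(6.00,0)
B = A + 3.00·(cos336°, sin336°) = (2.7406, -1.2202)
|BD| = 3.4803
circle(B,7.00) ∩ circle(D,10.00): a=-5.5869, h=4.2175
  candidates: C₊=(-3.9703,0.7708) cross=14.678; C₋=(-1.0129,-7.1288) cross=-14.678
  mode - wants cross < 0 → take C=(-1.0129,-7.1288) (cross=-14.678)
ex = (C−B)/|BC| = (-0.5362,-0.8441); ey = (0.8441,-0.5362)
P = B + -1.05·ex + 2.17·ey = (5.1353,-1.4975)

5.14 -1.50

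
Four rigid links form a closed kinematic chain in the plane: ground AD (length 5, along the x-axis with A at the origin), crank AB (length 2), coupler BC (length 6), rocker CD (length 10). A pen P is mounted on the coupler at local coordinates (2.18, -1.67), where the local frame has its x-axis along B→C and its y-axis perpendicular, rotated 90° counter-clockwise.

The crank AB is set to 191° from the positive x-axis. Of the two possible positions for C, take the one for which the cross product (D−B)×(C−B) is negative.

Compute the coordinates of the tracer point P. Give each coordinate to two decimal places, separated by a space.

A=(0,0), D=(5.00,0)
B = A + 2.00·(cos191°, sin191°) = (-1.9633, -0.3816)
|BD| = 6.9737
circle(B,6.00) ∩ circle(D,10.00): a=-1.1018, h=5.8980
  candidates: C₊=(-3.3862,5.4472) cross=41.131; C₋=(-2.7407,-6.3310) cross=-41.131
  mode - wants cross < 0 → take C=(-2.7407,-6.3310) (cross=-41.131)
ex = (C−B)/|BC| = (-0.1296,-0.9916); ey = (0.9916,-0.1296)
P = B + 2.18·ex + -1.67·ey = (-3.9016,-2.3269)

-3.90 -2.33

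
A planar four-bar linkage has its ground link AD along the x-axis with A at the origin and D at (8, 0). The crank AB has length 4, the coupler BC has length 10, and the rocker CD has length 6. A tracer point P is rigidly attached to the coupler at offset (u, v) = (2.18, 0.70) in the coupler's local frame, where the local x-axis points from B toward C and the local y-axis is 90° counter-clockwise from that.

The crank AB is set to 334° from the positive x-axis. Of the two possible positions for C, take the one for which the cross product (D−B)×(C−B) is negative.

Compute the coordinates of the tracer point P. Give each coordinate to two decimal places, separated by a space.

A=(0,0), D=(8.00,0)
B = A + 4.00·(cos334°, sin334°) = (3.5952, -1.7535)
|BD| = 4.7410
circle(B,10.00) ∩ circle(D,6.00): a=9.1201, h=4.1016
  candidates: C₊=(10.5516,5.4304) cross=19.446; C₋=(13.5856,-2.1912) cross=-19.446
  mode - wants cross < 0 → take C=(13.5856,-2.1912) (cross=-19.446)
ex = (C−B)/|BC| = (0.9990,-0.0438); ey = (0.0438,0.9990)
P = B + 2.18·ex + 0.70·ey = (5.8037,-1.1496)

5.80 -1.15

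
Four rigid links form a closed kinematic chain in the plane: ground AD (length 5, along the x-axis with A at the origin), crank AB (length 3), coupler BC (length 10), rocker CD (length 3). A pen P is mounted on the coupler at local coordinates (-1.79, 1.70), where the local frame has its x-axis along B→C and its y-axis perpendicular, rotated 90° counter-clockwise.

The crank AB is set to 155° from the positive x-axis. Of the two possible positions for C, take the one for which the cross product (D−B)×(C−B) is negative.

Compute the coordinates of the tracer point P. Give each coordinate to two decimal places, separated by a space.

A=(0,0), D=(5.00,0)
B = A + 3.00·(cos155°, sin155°) = (-2.7189, 1.2679)
|BD| = 7.8224
circle(B,10.00) ∩ circle(D,3.00): a=9.7278, h=2.3171
  candidates: C₊=(7.2559,1.9777) cross=18.125; C₋=(6.5047,-2.5953) cross=-18.125
  mode - wants cross < 0 → take C=(6.5047,-2.5953) (cross=-18.125)
ex = (C−B)/|BC| = (0.9224,-0.3863); ey = (0.3863,0.9224)
P = B + -1.79·ex + 1.70·ey = (-3.7132,3.5274)

-3.71 3.53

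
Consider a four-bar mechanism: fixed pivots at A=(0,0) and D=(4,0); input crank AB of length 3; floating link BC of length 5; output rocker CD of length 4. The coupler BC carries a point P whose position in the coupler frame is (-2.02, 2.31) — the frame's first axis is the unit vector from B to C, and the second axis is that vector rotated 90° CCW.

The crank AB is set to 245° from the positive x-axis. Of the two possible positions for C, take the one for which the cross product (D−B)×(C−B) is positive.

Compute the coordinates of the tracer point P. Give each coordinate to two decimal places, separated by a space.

-4.15 -3.79

A=(0,0), D=(4.00,0)
B = A + 3.00·(cos245°, sin245°) = (-1.2679, -2.7189)
|BD| = 5.9281
circle(B,5.00) ∩ circle(D,4.00): a=3.7232, h=3.3374
  candidates: C₊=(0.5099,1.9543) cross=19.784; C₋=(3.5713,-3.9770) cross=-19.784
  mode + wants cross > 0 → take C=(0.5099,1.9543) (cross=19.784)
ex = (C−B)/|BC| = (0.3556,0.9347); ey = (-0.9347,0.3556)
P = B + -2.02·ex + 2.31·ey = (-4.1451,-3.7856)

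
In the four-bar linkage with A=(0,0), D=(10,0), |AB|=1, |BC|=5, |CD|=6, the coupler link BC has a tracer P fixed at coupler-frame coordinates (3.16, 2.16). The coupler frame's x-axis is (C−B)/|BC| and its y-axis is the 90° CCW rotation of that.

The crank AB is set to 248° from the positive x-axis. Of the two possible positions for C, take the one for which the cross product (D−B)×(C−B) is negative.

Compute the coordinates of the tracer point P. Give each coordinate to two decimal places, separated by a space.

3.25 0.31

A=(0,0), D=(10.00,0)
B = A + 1.00·(cos248°, sin248°) = (-0.3746, -0.9272)
|BD| = 10.4160
circle(B,5.00) ∩ circle(D,6.00): a=4.6799, h=1.7602
  candidates: C₊=(4.1301,1.2426) cross=18.334; C₋=(4.4434,-2.2638) cross=-18.334
  mode - wants cross < 0 → take C=(4.4434,-2.2638) (cross=-18.334)
ex = (C−B)/|BC| = (0.9636,-0.2673); ey = (0.2673,0.9636)
P = B + 3.16·ex + 2.16·ey = (3.2478,0.3095)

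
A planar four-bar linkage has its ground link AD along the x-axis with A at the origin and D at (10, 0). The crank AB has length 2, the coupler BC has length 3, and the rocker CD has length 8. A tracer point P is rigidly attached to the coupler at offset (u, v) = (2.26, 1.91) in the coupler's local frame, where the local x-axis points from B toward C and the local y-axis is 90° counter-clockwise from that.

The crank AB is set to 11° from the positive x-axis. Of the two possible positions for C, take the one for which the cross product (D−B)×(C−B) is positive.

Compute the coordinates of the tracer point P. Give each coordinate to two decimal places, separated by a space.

A=(0,0), D=(10.00,0)
B = A + 2.00·(cos11°, sin11°) = (1.9633, 0.3816)
|BD| = 8.0458
circle(B,3.00) ∩ circle(D,8.00): a=0.6050, h=2.9384
  candidates: C₊=(2.7069,3.2880) cross=23.642; C₋=(2.4282,-2.5821) cross=-23.642
  mode + wants cross > 0 → take C=(2.7069,3.2880) (cross=23.642)
ex = (C−B)/|BC| = (0.2479,0.9688); ey = (-0.9688,0.2479)
P = B + 2.26·ex + 1.91·ey = (0.6731,3.0445)

0.67 3.04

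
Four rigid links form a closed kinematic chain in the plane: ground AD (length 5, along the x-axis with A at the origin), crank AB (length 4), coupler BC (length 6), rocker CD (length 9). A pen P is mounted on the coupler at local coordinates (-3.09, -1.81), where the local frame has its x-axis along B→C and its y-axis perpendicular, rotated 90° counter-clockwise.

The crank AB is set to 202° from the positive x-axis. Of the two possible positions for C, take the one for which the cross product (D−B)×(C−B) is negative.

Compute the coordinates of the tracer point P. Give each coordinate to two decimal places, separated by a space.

A=(0,0), D=(5.00,0)
B = A + 4.00·(cos202°, sin202°) = (-3.7087, -1.4984)
|BD| = 8.8367
circle(B,6.00) ∩ circle(D,9.00): a=1.8722, h=5.7004
  candidates: C₊=(-2.8303,4.4369) cross=50.373; C₋=(-0.8971,-6.7989) cross=-50.373
  mode - wants cross < 0 → take C=(-0.8971,-6.7989) (cross=-50.373)
ex = (C−B)/|BC| = (0.4686,-0.8834); ey = (0.8834,0.4686)
P = B + -3.09·ex + -1.81·ey = (-6.7557,0.3831)

-6.76 0.38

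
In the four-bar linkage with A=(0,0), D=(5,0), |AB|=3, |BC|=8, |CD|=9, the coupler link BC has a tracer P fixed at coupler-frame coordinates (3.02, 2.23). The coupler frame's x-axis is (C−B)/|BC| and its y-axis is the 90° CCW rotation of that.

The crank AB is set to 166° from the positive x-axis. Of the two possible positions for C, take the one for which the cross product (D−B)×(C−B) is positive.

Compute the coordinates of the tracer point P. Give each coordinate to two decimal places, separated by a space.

-3.56 4.42

A=(0,0), D=(5.00,0)
B = A + 3.00·(cos166°, sin166°) = (-2.9109, 0.7258)
|BD| = 7.9441
circle(B,8.00) ∩ circle(D,9.00): a=2.9021, h=7.4551
  candidates: C₊=(0.6601,7.8845) cross=59.224; C₋=(-0.7020,-6.9632) cross=-59.224
  mode + wants cross > 0 → take C=(0.6601,7.8845) (cross=59.224)
ex = (C−B)/|BC| = (0.4464,0.8948); ey = (-0.8948,0.4464)
P = B + 3.02·ex + 2.23·ey = (-3.5583,4.4236)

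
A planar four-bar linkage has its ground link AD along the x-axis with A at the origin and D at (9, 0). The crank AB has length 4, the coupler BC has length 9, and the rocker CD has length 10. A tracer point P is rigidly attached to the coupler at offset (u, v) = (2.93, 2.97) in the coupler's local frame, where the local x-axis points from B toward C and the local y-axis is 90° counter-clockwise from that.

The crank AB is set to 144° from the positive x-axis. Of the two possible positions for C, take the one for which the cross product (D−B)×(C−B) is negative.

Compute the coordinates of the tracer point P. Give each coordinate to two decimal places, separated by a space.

A=(0,0), D=(9.00,0)
B = A + 4.00·(cos144°, sin144°) = (-3.2361, 2.3511)
|BD| = 12.4599
circle(B,9.00) ∩ circle(D,10.00): a=5.4675, h=7.1489
  candidates: C₊=(3.4822,8.3399) cross=89.074; C₋=(0.7842,-5.7010) cross=-89.074
  mode - wants cross < 0 → take C=(0.7842,-5.7010) (cross=-89.074)
ex = (C−B)/|BC| = (0.4467,-0.8947); ey = (0.8947,0.4467)
P = B + 2.93·ex + 2.97·ey = (0.7300,1.0564)

0.73 1.06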